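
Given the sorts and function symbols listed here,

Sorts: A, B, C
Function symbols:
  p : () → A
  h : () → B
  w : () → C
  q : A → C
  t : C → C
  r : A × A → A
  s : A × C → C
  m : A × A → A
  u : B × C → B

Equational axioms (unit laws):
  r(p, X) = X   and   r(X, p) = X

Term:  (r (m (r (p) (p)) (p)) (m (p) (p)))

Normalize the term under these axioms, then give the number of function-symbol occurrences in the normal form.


1. (r (m (r (p) (p)) (p)) (m (p) (p)))  →  (r (m (p) (p)) (m (p) (p)))
normal form: (r (m (p) (p)) (m (p) (p)))

size = 7


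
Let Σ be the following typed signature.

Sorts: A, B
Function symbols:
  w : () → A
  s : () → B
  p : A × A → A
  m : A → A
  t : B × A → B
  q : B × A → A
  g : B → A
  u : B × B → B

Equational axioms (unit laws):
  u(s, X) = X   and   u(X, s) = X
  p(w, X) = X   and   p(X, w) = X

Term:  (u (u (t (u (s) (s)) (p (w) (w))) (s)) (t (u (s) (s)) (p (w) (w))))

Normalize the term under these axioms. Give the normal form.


normal form = (u (t (s) (w)) (t (s) (w)))

1. (u (u (t (u (s) (s)) (p (w) (w))) (s)) (t (u (s) (s)) (p (w) (w))))  →  (u (t (u (s) (s)) (p (w) (w))) (t (u (s) (s)) (p (w) (w))))
2. (u (t (u (s) (s)) (p (w) (w))) (t (u (s) (s)) (p (w) (w))))  →  (u (t (s) (p (w) (w))) (t (u (s) (s)) (p (w) (w))))
3. (u (t (s) (p (w) (w))) (t (u (s) (s)) (p (w) (w))))  →  (u (t (s) (w)) (t (u (s) (s)) (p (w) (w))))
4. (u (t (s) (w)) (t (u (s) (s)) (p (w) (w))))  →  (u (t (s) (w)) (t (s) (p (w) (w))))
5. (u (t (s) (w)) (t (s) (p (w) (w))))  →  (u (t (s) (w)) (t (s) (w)))


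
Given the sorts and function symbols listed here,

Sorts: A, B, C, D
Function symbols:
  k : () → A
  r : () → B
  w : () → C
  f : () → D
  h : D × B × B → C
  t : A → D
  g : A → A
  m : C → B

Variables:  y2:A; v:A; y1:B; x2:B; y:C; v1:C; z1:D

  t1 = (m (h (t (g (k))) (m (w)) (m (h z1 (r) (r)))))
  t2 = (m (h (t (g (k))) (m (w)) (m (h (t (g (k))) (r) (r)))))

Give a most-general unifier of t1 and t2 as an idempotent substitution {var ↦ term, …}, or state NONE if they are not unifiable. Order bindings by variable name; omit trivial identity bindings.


{z1 ↦ (t (g (k)))}


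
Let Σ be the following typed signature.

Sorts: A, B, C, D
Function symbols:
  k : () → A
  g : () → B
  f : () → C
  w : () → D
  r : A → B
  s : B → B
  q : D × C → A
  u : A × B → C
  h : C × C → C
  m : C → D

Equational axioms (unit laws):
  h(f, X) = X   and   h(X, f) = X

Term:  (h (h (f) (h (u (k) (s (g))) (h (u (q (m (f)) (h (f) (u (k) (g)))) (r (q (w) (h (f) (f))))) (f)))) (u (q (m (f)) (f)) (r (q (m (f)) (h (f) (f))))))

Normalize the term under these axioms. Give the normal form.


1. (h (h (f) (h (u (k) (s (g))) (h (u (q (m (f)) (h (f) (u (k) (g)))) (r (q (w) (h (f) (f))))) (f)))) (u (q (m (f)) (f)) (r (q (m (f)) (h (f) (f))))))  →  (h (h (u (k) (s (g))) (h (u (q (m (f)) (h (f) (u (k) (g)))) (r (q (w) (h (f) (f))))) (f))) (u (q (m (f)) (f)) (r (q (m (f)) (h (f) (f))))))
2. (h (h (u (k) (s (g))) (h (u (q (m (f)) (h (f) (u (k) (g)))) (r (q (w) (h (f) (f))))) (f))) (u (q (m (f)) (f)) (r (q (m (f)) (h (f) (f))))))  →  (h (h (u (k) (s (g))) (u (q (m (f)) (h (f) (u (k) (g)))) (r (q (w) (h (f) (f)))))) (u (q (m (f)) (f)) (r (q (m (f)) (h (f) (f))))))
3. (h (h (u (k) (s (g))) (u (q (m (f)) (h (f) (u (k) (g)))) (r (q (w) (h (f) (f)))))) (u (q (m (f)) (f)) (r (q (m (f)) (h (f) (f))))))  →  (h (h (u (k) (s (g))) (u (q (m (f)) (u (k) (g))) (r (q (w) (h (f) (f)))))) (u (q (m (f)) (f)) (r (q (m (f)) (h (f) (f))))))
4. (h (h (u (k) (s (g))) (u (q (m (f)) (u (k) (g))) (r (q (w) (h (f) (f)))))) (u (q (m (f)) (f)) (r (q (m (f)) (h (f) (f))))))  →  (h (h (u (k) (s (g))) (u (q (m (f)) (u (k) (g))) (r (q (w) (f))))) (u (q (m (f)) (f)) (r (q (m (f)) (h (f) (f))))))
5. (h (h (u (k) (s (g))) (u (q (m (f)) (u (k) (g))) (r (q (w) (f))))) (u (q (m (f)) (f)) (r (q (m (f)) (h (f) (f))))))  →  (h (h (u (k) (s (g))) (u (q (m (f)) (u (k) (g))) (r (q (w) (f))))) (u (q (m (f)) (f)) (r (q (m (f)) (f)))))

normal form = (h (h (u (k) (s (g))) (u (q (m (f)) (u (k) (g))) (r (q (w) (f))))) (u (q (m (f)) (f)) (r (q (m (f)) (f)))))


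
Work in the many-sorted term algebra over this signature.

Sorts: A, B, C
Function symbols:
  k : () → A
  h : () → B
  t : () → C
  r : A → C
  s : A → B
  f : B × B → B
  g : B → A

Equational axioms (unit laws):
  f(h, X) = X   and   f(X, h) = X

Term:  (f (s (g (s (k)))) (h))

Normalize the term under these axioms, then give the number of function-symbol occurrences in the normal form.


size = 4

1. (f (s (g (s (k)))) (h))  →  (s (g (s (k))))
normal form: (s (g (s (k))))


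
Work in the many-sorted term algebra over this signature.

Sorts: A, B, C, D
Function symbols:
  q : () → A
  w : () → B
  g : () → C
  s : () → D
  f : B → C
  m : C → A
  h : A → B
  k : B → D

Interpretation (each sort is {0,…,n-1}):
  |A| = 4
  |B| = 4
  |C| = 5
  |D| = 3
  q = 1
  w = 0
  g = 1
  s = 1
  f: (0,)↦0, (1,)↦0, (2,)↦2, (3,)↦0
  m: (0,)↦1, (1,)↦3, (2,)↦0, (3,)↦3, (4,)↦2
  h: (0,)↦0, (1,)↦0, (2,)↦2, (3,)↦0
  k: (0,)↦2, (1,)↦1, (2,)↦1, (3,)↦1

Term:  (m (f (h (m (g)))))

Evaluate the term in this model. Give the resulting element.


value = 1

  g = 1
  (m (g)) = m(1,) = 3
  (h (m (g))) = h(3,) = 0
  (f (h (m (g)))) = f(0,) = 0
  (m (f (h (m (g))))) = m(0,) = 1


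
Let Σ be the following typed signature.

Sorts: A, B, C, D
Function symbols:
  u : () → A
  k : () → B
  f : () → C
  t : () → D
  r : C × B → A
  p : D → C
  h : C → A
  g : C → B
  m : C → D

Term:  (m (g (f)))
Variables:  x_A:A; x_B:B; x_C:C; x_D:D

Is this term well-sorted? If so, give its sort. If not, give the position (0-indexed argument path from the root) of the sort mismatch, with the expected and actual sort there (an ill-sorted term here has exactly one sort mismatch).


    (f) : C
  (g (f)) : B
(m (g (f))) : ✗ arg 0 at [0] has sort B, expected C

ill-sorted at position [0]: expected C, got B


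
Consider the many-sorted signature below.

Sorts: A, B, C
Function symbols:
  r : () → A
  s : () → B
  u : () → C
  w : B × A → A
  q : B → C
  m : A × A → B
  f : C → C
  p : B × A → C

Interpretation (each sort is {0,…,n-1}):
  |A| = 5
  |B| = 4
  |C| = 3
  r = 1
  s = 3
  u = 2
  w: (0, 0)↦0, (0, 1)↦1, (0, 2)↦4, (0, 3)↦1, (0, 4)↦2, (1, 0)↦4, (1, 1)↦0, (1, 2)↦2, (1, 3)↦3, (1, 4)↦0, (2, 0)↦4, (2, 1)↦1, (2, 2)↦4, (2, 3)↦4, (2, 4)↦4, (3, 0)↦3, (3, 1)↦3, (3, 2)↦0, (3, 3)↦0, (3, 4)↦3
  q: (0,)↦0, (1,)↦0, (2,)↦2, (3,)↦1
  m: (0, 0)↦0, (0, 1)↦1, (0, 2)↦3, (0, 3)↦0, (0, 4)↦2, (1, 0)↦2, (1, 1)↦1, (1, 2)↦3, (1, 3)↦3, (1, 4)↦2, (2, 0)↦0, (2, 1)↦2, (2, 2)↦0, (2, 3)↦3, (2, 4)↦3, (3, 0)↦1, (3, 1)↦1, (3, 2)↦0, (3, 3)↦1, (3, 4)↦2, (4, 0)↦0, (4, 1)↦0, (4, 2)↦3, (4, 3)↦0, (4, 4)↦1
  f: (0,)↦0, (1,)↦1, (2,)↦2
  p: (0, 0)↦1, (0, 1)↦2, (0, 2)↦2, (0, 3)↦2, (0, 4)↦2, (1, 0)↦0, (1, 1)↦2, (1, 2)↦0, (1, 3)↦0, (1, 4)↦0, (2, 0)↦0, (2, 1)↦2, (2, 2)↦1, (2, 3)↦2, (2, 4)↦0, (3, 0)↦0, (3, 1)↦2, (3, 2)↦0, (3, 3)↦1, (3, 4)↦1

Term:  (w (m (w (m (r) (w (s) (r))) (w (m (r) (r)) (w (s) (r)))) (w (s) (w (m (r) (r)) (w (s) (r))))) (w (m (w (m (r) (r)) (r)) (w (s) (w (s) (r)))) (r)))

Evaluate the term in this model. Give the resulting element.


  r = 1
  s = 3
  r = 1
  (w (s) (r)) = w(3, 1) = 3
  (m (r) (w (s) (r))) = m(1, 3) = 3
  r = 1
  r = 1
  (m (r) (r)) = m(1, 1) = 1
  s = 3
  r = 1
  (w (s) (r)) = w(3, 1) = 3
  (w (m (r) (r)) (w (s) (r))) = w(1, 3) = 3
  (w (m (r) (w (s) (r))) (w (m (r) (r)) (w (s) (r)))) = w(3, 3) = 0
  s = 3
  r = 1
  r = 1
  (m (r) (r)) = m(1, 1) = 1
  s = 3
  r = 1
  (w (s) (r)) = w(3, 1) = 3
  (w (m (r) (r)) (w (s) (r))) = w(1, 3) = 3
  (w (s) (w (m (r) (r)) (w (s) (r)))) = w(3, 3) = 0
  (m (w (m (r) (w (s) (r))) (w (m (r) (r)) (w (s) (r)))) (w (s) (w (m (r) (r)) (w (s) (r))))) = m(0, 0) = 0
  r = 1
  r = 1
  (m (r) (r)) = m(1, 1) = 1
  r = 1
  (w (m (r) (r)) (r)) = w(1, 1) = 0
  s = 3
  s = 3
  r = 1
  (w (s) (r)) = w(3, 1) = 3
  (w (s) (w (s) (r))) = w(3, 3) = 0
  (m (w (m (r) (r)) (r)) (w (s) (w (s) (r)))) = m(0, 0) = 0
  r = 1
  (w (m (w (m (r) (r)) (r)) (w (s) (w (s) (r)))) (r)) = w(0, 1) = 1
  (w (m (w (m (r) (w (s) (r))) (w (m (r) (r)) (w (s) (r)))) (w (s) (w (m (r) (r)) (w (s) (r))))) (w (m (w (m (r) (r)) (r)) (w (s) (w (s) (r)))) (r))) = w(0, 1) = 1

value = 1


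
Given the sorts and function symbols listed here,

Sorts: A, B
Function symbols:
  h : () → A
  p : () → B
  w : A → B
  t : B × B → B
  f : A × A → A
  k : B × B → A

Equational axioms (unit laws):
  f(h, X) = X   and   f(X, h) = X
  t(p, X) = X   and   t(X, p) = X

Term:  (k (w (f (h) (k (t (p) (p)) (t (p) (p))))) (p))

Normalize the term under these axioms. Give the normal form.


normal form = (k (w (k (p) (p))) (p))

1. (k (w (f (h) (k (t (p) (p)) (t (p) (p))))) (p))  →  (k (w (k (t (p) (p)) (t (p) (p)))) (p))
2. (k (w (k (t (p) (p)) (t (p) (p)))) (p))  →  (k (w (k (p) (t (p) (p)))) (p))
3. (k (w (k (p) (t (p) (p)))) (p))  →  (k (w (k (p) (p))) (p))


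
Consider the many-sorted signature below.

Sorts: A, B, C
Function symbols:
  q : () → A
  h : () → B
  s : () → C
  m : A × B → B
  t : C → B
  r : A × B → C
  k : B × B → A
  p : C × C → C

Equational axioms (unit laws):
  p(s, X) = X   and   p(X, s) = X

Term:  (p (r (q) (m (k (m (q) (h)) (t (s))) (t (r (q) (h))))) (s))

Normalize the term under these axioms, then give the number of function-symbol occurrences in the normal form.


size = 13

1. (p (r (q) (m (k (m (q) (h)) (t (s))) (t (r (q) (h))))) (s))  →  (r (q) (m (k (m (q) (h)) (t (s))) (t (r (q) (h)))))
normal form: (r (q) (m (k (m (q) (h)) (t (s))) (t (r (q) (h)))))


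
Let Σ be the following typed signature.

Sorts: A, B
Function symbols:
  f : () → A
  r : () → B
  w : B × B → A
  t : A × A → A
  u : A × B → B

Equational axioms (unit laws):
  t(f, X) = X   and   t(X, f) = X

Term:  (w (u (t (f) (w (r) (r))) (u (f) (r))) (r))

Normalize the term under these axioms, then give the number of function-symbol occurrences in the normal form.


1. (w (u (t (f) (w (r) (r))) (u (f) (r))) (r))  →  (w (u (w (r) (r)) (u (f) (r))) (r))
normal form: (w (u (w (r) (r)) (u (f) (r))) (r))

size = 9


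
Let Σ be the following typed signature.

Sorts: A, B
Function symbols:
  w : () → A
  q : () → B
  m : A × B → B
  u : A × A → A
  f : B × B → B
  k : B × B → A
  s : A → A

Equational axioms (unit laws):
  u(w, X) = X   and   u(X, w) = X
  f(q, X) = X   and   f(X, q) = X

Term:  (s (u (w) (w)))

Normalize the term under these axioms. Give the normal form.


normal form = (s (w))

1. (s (u (w) (w)))  →  (s (w))


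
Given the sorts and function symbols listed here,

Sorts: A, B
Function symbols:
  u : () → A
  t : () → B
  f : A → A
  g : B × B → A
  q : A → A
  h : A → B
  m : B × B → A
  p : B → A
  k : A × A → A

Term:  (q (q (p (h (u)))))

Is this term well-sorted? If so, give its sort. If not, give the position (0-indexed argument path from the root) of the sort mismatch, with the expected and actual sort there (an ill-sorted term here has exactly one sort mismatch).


well-sorted; sort = A

        (u) : A
      (h (u)) : B
    (p (h (u))) : A
  (q (p (h (u)))) : A
(q (q (p (h (u))))) : A


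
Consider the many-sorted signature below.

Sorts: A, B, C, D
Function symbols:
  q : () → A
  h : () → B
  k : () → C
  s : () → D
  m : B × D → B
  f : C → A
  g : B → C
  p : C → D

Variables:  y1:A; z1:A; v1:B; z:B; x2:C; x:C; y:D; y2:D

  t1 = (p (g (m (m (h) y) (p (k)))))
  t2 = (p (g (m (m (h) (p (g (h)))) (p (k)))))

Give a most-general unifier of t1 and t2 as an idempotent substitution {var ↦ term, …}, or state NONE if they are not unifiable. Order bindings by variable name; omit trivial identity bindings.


{y ↦ (p (g (h)))}


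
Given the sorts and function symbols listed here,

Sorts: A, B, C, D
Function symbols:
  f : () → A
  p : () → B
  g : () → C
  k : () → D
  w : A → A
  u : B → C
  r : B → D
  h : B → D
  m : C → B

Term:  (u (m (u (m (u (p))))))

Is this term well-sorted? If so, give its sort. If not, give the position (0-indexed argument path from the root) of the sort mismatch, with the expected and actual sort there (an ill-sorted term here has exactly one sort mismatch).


          (p) : B
        (u (p)) : C
      (m (u (p))) : B
    (u (m (u (p)))) : C
  (m (u (m (u (p))))) : B
(u (m (u (m (u (p)))))) : C

well-sorted; sort = C


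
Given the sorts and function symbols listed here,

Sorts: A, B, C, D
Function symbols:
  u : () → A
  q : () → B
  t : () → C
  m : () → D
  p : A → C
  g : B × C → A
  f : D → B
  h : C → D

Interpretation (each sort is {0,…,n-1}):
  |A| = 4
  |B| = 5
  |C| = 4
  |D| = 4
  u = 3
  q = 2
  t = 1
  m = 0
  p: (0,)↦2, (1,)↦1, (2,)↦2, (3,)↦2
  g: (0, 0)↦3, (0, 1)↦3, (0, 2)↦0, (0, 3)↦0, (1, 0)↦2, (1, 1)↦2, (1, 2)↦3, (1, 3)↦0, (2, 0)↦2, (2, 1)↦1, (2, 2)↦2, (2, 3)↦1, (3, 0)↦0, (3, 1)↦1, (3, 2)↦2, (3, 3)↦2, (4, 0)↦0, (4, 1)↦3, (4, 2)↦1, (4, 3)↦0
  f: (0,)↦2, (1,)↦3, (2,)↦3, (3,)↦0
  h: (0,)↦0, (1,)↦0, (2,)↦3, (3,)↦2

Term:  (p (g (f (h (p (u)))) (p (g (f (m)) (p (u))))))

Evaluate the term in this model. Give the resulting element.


value = 2

  u = 3
  (p (u)) = p(3,) = 2
  (h (p (u))) = h(2,) = 3
  (f (h (p (u)))) = f(3,) = 0
  m = 0
  (f (m)) = f(0,) = 2
  u = 3
  (p (u)) = p(3,) = 2
  (g (f (m)) (p (u))) = g(2, 2) = 2
  (p (g (f (m)) (p (u)))) = p(2,) = 2
  (g (f (h (p (u)))) (p (g (f (m)) (p (u))))) = g(0, 2) = 0
  (p (g (f (h (p (u)))) (p (g (f (m)) (p (u)))))) = p(0,) = 2


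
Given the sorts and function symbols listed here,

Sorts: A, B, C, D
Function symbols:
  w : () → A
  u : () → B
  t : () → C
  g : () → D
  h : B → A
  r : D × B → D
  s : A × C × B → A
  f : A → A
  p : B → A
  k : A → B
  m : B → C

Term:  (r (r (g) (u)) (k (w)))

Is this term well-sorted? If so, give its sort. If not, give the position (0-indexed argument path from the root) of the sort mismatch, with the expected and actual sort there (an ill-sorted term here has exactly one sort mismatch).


    (g) : D
    (u) : B
  (r (g) (u)) : D
    (w) : A
  (k (w)) : B
(r (r (g) (u)) (k (w))) : D

well-sorted; sort = D


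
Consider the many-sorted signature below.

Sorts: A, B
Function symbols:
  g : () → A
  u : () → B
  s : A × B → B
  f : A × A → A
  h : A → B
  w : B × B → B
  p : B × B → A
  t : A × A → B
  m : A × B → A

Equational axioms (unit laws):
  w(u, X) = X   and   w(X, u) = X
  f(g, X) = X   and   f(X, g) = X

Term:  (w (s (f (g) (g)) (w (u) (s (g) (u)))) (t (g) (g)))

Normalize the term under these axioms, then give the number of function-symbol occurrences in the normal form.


size = 9

1. (w (s (f (g) (g)) (w (u) (s (g) (u)))) (t (g) (g)))  →  (w (s (g) (w (u) (s (g) (u)))) (t (g) (g)))
2. (w (s (g) (w (u) (s (g) (u)))) (t (g) (g)))  →  (w (s (g) (s (g) (u))) (t (g) (g)))
normal form: (w (s (g) (s (g) (u))) (t (g) (g)))


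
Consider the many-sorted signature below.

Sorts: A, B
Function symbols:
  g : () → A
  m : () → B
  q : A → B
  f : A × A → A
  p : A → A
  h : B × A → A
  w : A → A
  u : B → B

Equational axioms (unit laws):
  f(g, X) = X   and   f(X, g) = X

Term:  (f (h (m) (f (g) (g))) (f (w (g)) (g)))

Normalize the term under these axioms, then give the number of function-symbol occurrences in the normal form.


size = 6

1. (f (h (m) (f (g) (g))) (f (w (g)) (g)))  →  (f (h (m) (g)) (f (w (g)) (g)))
2. (f (h (m) (g)) (f (w (g)) (g)))  →  (f (h (m) (g)) (w (g)))
normal form: (f (h (m) (g)) (w (g)))


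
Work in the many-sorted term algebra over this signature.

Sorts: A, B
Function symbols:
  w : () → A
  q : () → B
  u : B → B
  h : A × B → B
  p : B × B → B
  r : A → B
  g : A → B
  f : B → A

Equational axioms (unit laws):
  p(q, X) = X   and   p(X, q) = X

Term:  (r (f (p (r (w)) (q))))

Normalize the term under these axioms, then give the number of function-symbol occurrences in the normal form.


size = 4

1. (r (f (p (r (w)) (q))))  →  (r (f (r (w))))
normal form: (r (f (r (w))))


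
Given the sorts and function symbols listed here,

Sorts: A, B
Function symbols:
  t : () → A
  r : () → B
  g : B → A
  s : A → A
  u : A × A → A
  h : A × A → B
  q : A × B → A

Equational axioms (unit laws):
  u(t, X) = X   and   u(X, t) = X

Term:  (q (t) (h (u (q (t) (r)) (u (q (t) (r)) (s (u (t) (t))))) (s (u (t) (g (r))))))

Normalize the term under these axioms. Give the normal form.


1. (q (t) (h (u (q (t) (r)) (u (q (t) (r)) (s (u (t) (t))))) (s (u (t) (g (r))))))  →  (q (t) (h (u (q (t) (r)) (u (q (t) (r)) (s (t)))) (s (u (t) (g (r))))))
2. (q (t) (h (u (q (t) (r)) (u (q (t) (r)) (s (t)))) (s (u (t) (g (r))))))  →  (q (t) (h (u (q (t) (r)) (u (q (t) (r)) (s (t)))) (s (g (r)))))

normal form = (q (t) (h (u (q (t) (r)) (u (q (t) (r)) (s (t)))) (s (g (r)))))


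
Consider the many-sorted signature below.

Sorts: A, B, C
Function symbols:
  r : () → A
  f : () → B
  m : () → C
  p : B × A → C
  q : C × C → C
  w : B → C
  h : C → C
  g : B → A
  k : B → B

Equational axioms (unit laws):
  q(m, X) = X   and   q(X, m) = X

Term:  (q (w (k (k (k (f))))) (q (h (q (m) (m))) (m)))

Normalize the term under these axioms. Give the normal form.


normal form = (q (w (k (k (k (f))))) (h (m)))

1. (q (w (k (k (k (f))))) (q (h (q (m) (m))) (m)))  →  (q (w (k (k (k (f))))) (h (q (m) (m))))
2. (q (w (k (k (k (f))))) (h (q (m) (m))))  →  (q (w (k (k (k (f))))) (h (m)))


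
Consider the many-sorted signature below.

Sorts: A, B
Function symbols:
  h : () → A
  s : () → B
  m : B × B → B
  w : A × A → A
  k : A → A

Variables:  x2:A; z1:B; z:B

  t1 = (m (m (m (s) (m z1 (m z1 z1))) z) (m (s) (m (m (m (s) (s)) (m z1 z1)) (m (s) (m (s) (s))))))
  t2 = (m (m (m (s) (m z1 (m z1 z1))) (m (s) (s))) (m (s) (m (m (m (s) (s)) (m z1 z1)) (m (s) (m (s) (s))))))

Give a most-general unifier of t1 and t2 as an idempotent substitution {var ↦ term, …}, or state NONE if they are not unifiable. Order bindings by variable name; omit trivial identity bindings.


{z ↦ (m (s) (s))}


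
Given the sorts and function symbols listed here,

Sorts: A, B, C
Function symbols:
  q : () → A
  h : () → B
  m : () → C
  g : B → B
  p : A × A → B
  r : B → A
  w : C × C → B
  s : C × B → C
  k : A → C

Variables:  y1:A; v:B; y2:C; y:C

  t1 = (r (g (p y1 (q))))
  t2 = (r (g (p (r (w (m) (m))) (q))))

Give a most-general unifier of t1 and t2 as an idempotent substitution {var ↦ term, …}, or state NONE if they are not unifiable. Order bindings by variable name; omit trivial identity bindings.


{y1 ↦ (r (w (m) (m)))}


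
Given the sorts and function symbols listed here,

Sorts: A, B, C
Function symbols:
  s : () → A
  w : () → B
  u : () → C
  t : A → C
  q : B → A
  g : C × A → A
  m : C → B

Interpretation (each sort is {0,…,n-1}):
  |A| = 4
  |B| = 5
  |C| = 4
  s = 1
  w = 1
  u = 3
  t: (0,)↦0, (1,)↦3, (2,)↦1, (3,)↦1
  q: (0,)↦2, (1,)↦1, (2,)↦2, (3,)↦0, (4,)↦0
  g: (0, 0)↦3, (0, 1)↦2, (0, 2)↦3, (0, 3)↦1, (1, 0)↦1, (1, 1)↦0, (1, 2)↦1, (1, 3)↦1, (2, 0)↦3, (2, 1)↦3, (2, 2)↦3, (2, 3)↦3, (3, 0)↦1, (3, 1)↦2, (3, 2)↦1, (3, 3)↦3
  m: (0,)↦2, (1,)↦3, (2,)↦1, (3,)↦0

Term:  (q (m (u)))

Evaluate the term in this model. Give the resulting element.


value = 2

  u = 3
  (m (u)) = m(3,) = 0
  (q (m (u))) = q(0,) = 2


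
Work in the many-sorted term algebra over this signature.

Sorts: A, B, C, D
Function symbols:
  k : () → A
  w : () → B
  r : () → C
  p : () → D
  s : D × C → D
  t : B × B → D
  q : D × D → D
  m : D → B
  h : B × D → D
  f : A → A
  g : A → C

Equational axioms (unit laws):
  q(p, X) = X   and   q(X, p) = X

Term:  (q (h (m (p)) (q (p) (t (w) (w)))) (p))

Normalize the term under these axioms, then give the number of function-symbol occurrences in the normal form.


1. (q (h (m (p)) (q (p) (t (w) (w)))) (p))  →  (h (m (p)) (q (p) (t (w) (w))))
2. (h (m (p)) (q (p) (t (w) (w))))  →  (h (m (p)) (t (w) (w)))
normal form: (h (m (p)) (t (w) (w)))

size = 6


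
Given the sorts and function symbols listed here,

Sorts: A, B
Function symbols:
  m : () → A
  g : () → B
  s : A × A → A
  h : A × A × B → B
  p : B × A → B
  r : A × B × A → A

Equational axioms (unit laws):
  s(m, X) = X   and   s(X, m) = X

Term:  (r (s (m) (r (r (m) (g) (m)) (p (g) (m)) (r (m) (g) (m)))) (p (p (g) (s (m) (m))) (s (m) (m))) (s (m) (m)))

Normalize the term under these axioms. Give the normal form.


1. (r (s (m) (r (r (m) (g) (m)) (p (g) (m)) (r (m) (g) (m)))) (p (p (g) (s (m) (m))) (s (m) (m))) (s (m) (m)))  →  (r (r (r (m) (g) (m)) (p (g) (m)) (r (m) (g) (m))) (p (p (g) (s (m) (m))) (s (m) (m))) (s (m) (m)))
2. (r (r (r (m) (g) (m)) (p (g) (m)) (r (m) (g) (m))) (p (p (g) (s (m) (m))) (s (m) (m))) (s (m) (m)))  →  (r (r (r (m) (g) (m)) (p (g) (m)) (r (m) (g) (m))) (p (p (g) (m)) (s (m) (m))) (s (m) (m)))
3. (r (r (r (m) (g) (m)) (p (g) (m)) (r (m) (g) (m))) (p (p (g) (m)) (s (m) (m))) (s (m) (m)))  →  (r (r (r (m) (g) (m)) (p (g) (m)) (r (m) (g) (m))) (p (p (g) (m)) (m)) (s (m) (m)))
4. (r (r (r (m) (g) (m)) (p (g) (m)) (r (m) (g) (m))) (p (p (g) (m)) (m)) (s (m) (m)))  →  (r (r (r (m) (g) (m)) (p (g) (m)) (r (m) (g) (m))) (p (p (g) (m)) (m)) (m))

normal form = (r (r (r (m) (g) (m)) (p (g) (m)) (r (m) (g) (m))) (p (p (g) (m)) (m)) (m))


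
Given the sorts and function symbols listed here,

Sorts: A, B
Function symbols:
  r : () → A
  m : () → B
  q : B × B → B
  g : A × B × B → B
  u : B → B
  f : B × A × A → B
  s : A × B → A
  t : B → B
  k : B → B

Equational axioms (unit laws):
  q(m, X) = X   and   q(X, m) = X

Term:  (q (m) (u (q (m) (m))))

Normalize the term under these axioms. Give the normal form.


1. (q (m) (u (q (m) (m))))  →  (u (q (m) (m)))
2. (u (q (m) (m)))  →  (u (m))

normal form = (u (m))


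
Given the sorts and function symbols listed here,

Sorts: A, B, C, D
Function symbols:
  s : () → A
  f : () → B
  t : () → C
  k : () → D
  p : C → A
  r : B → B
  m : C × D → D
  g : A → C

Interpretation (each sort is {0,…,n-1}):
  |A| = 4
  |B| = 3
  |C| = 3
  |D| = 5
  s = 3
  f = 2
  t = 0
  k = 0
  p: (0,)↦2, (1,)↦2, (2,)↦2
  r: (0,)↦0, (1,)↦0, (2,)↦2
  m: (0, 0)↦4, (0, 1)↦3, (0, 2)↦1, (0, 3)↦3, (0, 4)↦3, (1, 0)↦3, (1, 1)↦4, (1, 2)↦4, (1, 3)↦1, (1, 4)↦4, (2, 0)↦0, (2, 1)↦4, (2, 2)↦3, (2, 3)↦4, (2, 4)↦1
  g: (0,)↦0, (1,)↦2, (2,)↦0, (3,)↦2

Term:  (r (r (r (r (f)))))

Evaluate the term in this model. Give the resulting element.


value = 2

  f = 2
  (r (f)) = r(2,) = 2
  (r (r (f))) = r(2,) = 2
  (r (r (r (f)))) = r(2,) = 2
  (r (r (r (r (f))))) = r(2,) = 2


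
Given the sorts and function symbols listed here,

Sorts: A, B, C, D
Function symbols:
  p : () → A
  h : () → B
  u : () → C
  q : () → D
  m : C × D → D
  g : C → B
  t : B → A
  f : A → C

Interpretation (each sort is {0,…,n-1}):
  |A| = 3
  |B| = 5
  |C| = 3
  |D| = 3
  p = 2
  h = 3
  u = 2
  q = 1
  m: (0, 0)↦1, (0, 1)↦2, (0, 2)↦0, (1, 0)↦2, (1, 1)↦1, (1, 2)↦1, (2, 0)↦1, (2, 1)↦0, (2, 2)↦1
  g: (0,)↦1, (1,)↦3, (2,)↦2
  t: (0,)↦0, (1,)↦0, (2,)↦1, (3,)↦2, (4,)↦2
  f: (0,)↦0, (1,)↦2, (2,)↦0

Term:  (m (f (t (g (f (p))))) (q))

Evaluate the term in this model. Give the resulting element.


  p = 2
  (f (p)) = f(2,) = 0
  (g (f (p))) = g(0,) = 1
  (t (g (f (p)))) = t(1,) = 0
  (f (t (g (f (p))))) = f(0,) = 0
  q = 1
  (m (f (t (g (f (p))))) (q)) = m(0, 1) = 2

value = 2


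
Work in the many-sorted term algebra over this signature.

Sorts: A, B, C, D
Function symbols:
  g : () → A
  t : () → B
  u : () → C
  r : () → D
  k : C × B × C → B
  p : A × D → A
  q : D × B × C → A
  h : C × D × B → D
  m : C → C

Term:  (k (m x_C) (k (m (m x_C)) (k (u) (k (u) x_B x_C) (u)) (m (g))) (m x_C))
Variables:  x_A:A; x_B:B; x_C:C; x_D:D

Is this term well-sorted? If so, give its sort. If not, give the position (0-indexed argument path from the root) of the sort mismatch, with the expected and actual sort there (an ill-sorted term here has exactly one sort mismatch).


ill-sorted at position [1, 2, 0]: expected C, got A

    x_C : C
  (m x_C) : C
        x_C : C
      (m x_C) : C
    (m (m x_C)) : C
      (u) : C
        (u) : C
        x_B : B
        x_C : C
      (k (u) x_B x_C) : B
      (u) : C
    (k (u) (k (u) x_B x_C) (u)) : B
      (g) : A
    (m (g)) : ✗ arg 0 at [1, 2, 0] has sort A, expected C
    x_C : C
  (m x_C) : C


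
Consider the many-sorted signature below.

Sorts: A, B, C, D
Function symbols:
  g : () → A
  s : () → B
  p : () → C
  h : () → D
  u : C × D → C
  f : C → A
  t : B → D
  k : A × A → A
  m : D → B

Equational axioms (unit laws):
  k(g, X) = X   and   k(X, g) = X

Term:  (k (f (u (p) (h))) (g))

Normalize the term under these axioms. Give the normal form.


normal form = (f (u (p) (h)))

1. (k (f (u (p) (h))) (g))  →  (f (u (p) (h)))


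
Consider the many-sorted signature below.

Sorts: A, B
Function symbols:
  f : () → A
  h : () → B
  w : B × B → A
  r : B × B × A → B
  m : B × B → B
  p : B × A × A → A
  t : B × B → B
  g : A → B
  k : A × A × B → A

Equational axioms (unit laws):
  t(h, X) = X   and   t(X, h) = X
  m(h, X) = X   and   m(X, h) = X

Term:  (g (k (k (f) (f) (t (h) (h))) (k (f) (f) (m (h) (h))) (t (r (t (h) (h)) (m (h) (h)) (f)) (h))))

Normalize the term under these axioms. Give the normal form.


1. (g (k (k (f) (f) (t (h) (h))) (k (f) (f) (m (h) (h))) (t (r (t (h) (h)) (m (h) (h)) (f)) (h))))  →  (g (k (k (f) (f) (h)) (k (f) (f) (m (h) (h))) (t (r (t (h) (h)) (m (h) (h)) (f)) (h))))
2. (g (k (k (f) (f) (h)) (k (f) (f) (m (h) (h))) (t (r (t (h) (h)) (m (h) (h)) (f)) (h))))  →  (g (k (k (f) (f) (h)) (k (f) (f) (h)) (t (r (t (h) (h)) (m (h) (h)) (f)) (h))))
3. (g (k (k (f) (f) (h)) (k (f) (f) (h)) (t (r (t (h) (h)) (m (h) (h)) (f)) (h))))  →  (g (k (k (f) (f) (h)) (k (f) (f) (h)) (r (t (h) (h)) (m (h) (h)) (f))))
4. (g (k (k (f) (f) (h)) (k (f) (f) (h)) (r (t (h) (h)) (m (h) (h)) (f))))  →  (g (k (k (f) (f) (h)) (k (f) (f) (h)) (r (h) (m (h) (h)) (f))))
5. (g (k (k (f) (f) (h)) (k (f) (f) (h)) (r (h) (m (h) (h)) (f))))  →  (g (k (k (f) (f) (h)) (k (f) (f) (h)) (r (h) (h) (f))))

normal form = (g (k (k (f) (f) (h)) (k (f) (f) (h)) (r (h) (h) (f))))


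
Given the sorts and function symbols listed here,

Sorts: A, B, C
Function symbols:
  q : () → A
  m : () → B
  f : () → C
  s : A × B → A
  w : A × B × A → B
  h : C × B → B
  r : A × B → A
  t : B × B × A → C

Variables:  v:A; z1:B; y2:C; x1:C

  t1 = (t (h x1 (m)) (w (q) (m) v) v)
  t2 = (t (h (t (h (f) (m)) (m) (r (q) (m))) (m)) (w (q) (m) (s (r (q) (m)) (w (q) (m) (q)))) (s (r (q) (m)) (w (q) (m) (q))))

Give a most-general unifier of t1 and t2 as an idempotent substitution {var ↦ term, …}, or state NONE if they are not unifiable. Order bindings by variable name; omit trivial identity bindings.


{v ↦ (s (r (q) (m)) (w (q) (m) (q))), x1 ↦ (t (h (f) (m)) (m) (r (q) (m)))}


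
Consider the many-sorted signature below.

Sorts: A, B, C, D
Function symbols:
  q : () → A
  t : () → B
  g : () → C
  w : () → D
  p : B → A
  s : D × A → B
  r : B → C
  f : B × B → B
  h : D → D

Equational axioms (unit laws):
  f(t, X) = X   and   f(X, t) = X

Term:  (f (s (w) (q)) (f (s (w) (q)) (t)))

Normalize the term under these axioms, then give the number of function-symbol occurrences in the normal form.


1. (f (s (w) (q)) (f (s (w) (q)) (t)))  →  (f (s (w) (q)) (s (w) (q)))
normal form: (f (s (w) (q)) (s (w) (q)))

size = 7


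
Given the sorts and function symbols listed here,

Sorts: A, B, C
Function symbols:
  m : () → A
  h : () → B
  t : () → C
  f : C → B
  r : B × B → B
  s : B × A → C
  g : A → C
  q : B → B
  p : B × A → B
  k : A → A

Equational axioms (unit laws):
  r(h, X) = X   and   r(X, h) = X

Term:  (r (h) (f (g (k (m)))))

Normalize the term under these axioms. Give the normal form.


normal form = (f (g (k (m))))

1. (r (h) (f (g (k (m)))))  →  (f (g (k (m))))


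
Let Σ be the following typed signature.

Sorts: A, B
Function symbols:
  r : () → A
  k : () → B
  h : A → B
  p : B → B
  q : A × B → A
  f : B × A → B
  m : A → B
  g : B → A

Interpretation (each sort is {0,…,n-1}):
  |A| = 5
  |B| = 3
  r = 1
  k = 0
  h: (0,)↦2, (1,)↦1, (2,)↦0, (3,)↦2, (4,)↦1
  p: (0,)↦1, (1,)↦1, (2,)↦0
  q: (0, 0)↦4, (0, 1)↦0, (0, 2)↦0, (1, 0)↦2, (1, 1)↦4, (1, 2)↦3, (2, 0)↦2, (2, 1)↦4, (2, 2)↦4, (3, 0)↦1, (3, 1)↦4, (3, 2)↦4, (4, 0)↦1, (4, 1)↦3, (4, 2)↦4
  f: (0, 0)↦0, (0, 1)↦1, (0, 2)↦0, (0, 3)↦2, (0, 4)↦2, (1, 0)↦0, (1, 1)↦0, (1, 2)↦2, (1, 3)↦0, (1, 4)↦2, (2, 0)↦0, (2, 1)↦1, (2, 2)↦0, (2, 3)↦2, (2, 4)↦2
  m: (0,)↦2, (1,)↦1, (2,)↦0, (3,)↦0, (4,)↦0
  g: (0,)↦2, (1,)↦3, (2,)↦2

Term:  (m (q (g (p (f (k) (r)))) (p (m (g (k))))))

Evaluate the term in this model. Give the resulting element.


  k = 0
  r = 1
  (f (k) (r)) = f(0, 1) = 1
  (p (f (k) (r))) = p(1,) = 1
  (g (p (f (k) (r)))) = g(1,) = 3
  k = 0
  (g (k)) = g(0,) = 2
  (m (g (k))) = m(2,) = 0
  (p (m (g (k)))) = p(0,) = 1
  (q (g (p (f (k) (r)))) (p (m (g (k))))) = q(3, 1) = 4
  (m (q (g (p (f (k) (r)))) (p (m (g (k)))))) = m(4,) = 0

value = 0


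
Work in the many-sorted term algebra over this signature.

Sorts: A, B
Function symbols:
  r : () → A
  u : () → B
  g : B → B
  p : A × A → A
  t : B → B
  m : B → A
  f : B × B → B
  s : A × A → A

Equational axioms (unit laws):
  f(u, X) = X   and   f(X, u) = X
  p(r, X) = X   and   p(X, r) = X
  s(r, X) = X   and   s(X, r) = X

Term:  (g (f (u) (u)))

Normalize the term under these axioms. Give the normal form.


1. (g (f (u) (u)))  →  (g (u))

normal form = (g (u))


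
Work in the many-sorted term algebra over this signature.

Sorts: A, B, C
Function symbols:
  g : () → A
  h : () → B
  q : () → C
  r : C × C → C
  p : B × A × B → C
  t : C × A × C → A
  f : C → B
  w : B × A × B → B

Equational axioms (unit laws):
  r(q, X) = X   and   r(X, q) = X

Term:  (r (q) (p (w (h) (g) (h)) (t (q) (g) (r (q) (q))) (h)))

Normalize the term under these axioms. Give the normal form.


normal form = (p (w (h) (g) (h)) (t (q) (g) (q)) (h))

1. (r (q) (p (w (h) (g) (h)) (t (q) (g) (r (q) (q))) (h)))  →  (p (w (h) (g) (h)) (t (q) (g) (r (q) (q))) (h))
2. (p (w (h) (g) (h)) (t (q) (g) (r (q) (q))) (h))  →  (p (w (h) (g) (h)) (t (q) (g) (q)) (h))


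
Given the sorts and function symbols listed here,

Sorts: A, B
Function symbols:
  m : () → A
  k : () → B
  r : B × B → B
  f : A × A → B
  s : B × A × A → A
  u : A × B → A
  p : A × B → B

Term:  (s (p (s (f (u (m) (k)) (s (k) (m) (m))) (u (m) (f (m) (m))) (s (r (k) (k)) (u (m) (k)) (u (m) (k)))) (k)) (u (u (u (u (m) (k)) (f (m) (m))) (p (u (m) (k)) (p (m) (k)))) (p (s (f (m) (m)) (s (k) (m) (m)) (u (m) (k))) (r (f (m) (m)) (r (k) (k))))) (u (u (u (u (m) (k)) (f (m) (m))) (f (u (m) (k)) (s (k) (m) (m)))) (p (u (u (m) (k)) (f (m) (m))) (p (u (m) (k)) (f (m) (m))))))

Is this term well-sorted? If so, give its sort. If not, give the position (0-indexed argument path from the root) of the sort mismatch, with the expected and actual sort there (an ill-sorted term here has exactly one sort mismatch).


          (m) : A
          (k) : B
        (u (m) (k)) : A
          (k) : B
          (m) : A
          (m) : A
        (s (k) (m) (m)) : A
      (f (u (m) (k)) (s (k) (m) (m))) : B
        (m) : A
          (m) : A
          (m) : A
        (f (m) (m)) : B
      (u (m) (f (m) (m))) : A
          (k) : B
          (k) : B
        (r (k) (k)) : B
          (m) : A
          (k) : B
        (u (m) (k)) : A
          (m) : A
          (k) : B
        (u (m) (k)) : A
      (s (r (k) (k)) (u (m) (k)) (u (m) (k))) : A
    (s (f (u (m) (k)) (s (k) (m) (m))) (u (m) (f (m) (m))) (s (r (k) (k)) (u (m) (k)) (u (m) (k)))) : A
    (k) : B
  (p (s (f (u (m) (k)) (s (k) (m) (m))) (u (m) (f (m) (m))) (s (r (k) (k)) (u (m) (k)) (u (m) (k)))) (k)) : B
          (m) : A
          (k) : B
        (u (m) (k)) : A
          (m) : A
          (m) : A
        (f (m) (m)) : B
      (u (u (m) (k)) (f (m) (m))) : A
          (m) : A
          (k) : B
        (u (m) (k)) : A
          (m) : A
          (k) : B
        (p (m) (k)) : B
      (p (u (m) (k)) (p (m) (k))) : B
    (u (u (u (m) (k)) (f (m) (m))) (p (u (m) (k)) (p (m) (k)))) : A
          (m) : A
          (m) : A
        (f (m) (m)) : B
          (k) : B
          (m) : A
          (m) : A
        (s (k) (m) (m)) : A
          (m) : A
          (k) : B
        (u (m) (k)) : A
      (s (f (m) (m)) (s (k) (m) (m)) (u (m) (k))) : A
          (m) : A
          (m) : A
        (f (m) (m)) : B
          (k) : B
          (k) : B
        (r (k) (k)) : B
      (r (f (m) (m)) (r (k) (k))) : B
    (p (s (f (m) (m)) (s (k) (m) (m)) (u (m) (k))) (r (f (m) (m)) (r (k) (k)))) : B
  (u (u (u (u (m) (k)) (f (m) (m))) (p (u (m) (k)) (p (m) (k)))) (p (s (f (m) (m)) (s (k) (m) (m)) (u (m) (k))) (r (f (m) (m)) (r (k) (k))))) : A
          (m) : A
          (k) : B
        (u (m) (k)) : A
          (m) : A
          (m) : A
        (f (m) (m)) : B
      (u (u (m) (k)) (f (m) (m))) : A
          (m) : A
          (k) : B
        (u (m) (k)) : A
          (k) : B
          (m) : A
          (m) : A
        (s (k) (m) (m)) : A
      (f (u (m) (k)) (s (k) (m) (m))) : B
    (u (u (u (m) (k)) (f (m) (m))) (f (u (m) (k)) (s (k) (m) (m)))) : A
          (m) : A
          (k) : B
        (u (m) (k)) : A
          (m) : A
          (m) : A
        (f (m) (m)) : B
      (u (u (m) (k)) (f (m) (m))) : A
          (m) : A
          (k) : B
        (u (m) (k)) : A
          (m) : A
          (m) : A
        (f (m) (m)) : B
      (p (u (m) (k)) (f (m) (m))) : B
    (p (u (u (m) (k)) (f (m) (m))) (p (u (m) (k)) (f (m) (m)))) : B
  (u (u (u (u (m) (k)) (f (m) (m))) (f (u (m) (k)) (s (k) (m) (m)))) (p (u (u (m) (k)) (f (m) (m))) (p (u (m) (k)) (f (m) (m))))) : A
(s (p (s (f (u (m) (k)) (s (k) (m) (m))) (u (m) (f (m) (m))) (s (r (k) (k)) (u (m) (k)) (u (m) (k)))) (k)) (u (u (u (u (m) (k)) (f (m) (m))) (p (u (m) (k)) (p (m) (k)))) (p (s (f (m) (m)) (s (k) (m) (m)) (u (m) (k))) (r (f (m) (m)) (r (k) (k))))) (u (u (u (u (m) (k)) (f (m) (m))) (f (u (m) (k)) (s (k) (m) (m)))) (p (u (u (m) (k)) (f (m) (m))) (p (u (m) (k)) (f (m) (m)))))) : A

well-sorted; sort = A


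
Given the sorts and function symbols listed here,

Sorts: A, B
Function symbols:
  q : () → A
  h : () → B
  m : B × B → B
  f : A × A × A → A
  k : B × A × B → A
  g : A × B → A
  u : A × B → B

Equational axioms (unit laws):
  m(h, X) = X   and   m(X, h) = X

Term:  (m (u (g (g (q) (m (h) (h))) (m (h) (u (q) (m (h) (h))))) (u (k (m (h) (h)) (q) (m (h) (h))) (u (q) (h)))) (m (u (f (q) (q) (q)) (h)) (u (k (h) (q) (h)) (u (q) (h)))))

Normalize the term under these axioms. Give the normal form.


1. (m (u (g (g (q) (m (h) (h))) (m (h) (u (q) (m (h) (h))))) (u (k (m (h) (h)) (q) (m (h) (h))) (u (q) (h)))) (m (u (f (q) (q) (q)) (h)) (u (k (h) (q) (h)) (u (q) (h)))))  →  (m (u (g (g (q) (h)) (m (h) (u (q) (m (h) (h))))) (u (k (m (h) (h)) (q) (m (h) (h))) (u (q) (h)))) (m (u (f (q) (q) (q)) (h)) (u (k (h) (q) (h)) (u (q) (h)))))
2. (m (u (g (g (q) (h)) (m (h) (u (q) (m (h) (h))))) (u (k (m (h) (h)) (q) (m (h) (h))) (u (q) (h)))) (m (u (f (q) (q) (q)) (h)) (u (k (h) (q) (h)) (u (q) (h)))))  →  (m (u (g (g (q) (h)) (u (q) (m (h) (h)))) (u (k (m (h) (h)) (q) (m (h) (h))) (u (q) (h)))) (m (u (f (q) (q) (q)) (h)) (u (k (h) (q) (h)) (u (q) (h)))))
3. (m (u (g (g (q) (h)) (u (q) (m (h) (h)))) (u (k (m (h) (h)) (q) (m (h) (h))) (u (q) (h)))) (m (u (f (q) (q) (q)) (h)) (u (k (h) (q) (h)) (u (q) (h)))))  →  (m (u (g (g (q) (h)) (u (q) (h))) (u (k (m (h) (h)) (q) (m (h) (h))) (u (q) (h)))) (m (u (f (q) (q) (q)) (h)) (u (k (h) (q) (h)) (u (q) (h)))))
4. (m (u (g (g (q) (h)) (u (q) (h))) (u (k (m (h) (h)) (q) (m (h) (h))) (u (q) (h)))) (m (u (f (q) (q) (q)) (h)) (u (k (h) (q) (h)) (u (q) (h)))))  →  (m (u (g (g (q) (h)) (u (q) (h))) (u (k (h) (q) (m (h) (h))) (u (q) (h)))) (m (u (f (q) (q) (q)) (h)) (u (k (h) (q) (h)) (u (q) (h)))))
5. (m (u (g (g (q) (h)) (u (q) (h))) (u (k (h) (q) (m (h) (h))) (u (q) (h)))) (m (u (f (q) (q) (q)) (h)) (u (k (h) (q) (h)) (u (q) (h)))))  →  (m (u (g (g (q) (h)) (u (q) (h))) (u (k (h) (q) (h)) (u (q) (h)))) (m (u (f (q) (q) (q)) (h)) (u (k (h) (q) (h)) (u (q) (h)))))

normal form = (m (u (g (g (q) (h)) (u (q) (h))) (u (k (h) (q) (h)) (u (q) (h)))) (m (u (f (q) (q) (q)) (h)) (u (k (h) (q) (h)) (u (q) (h)))))


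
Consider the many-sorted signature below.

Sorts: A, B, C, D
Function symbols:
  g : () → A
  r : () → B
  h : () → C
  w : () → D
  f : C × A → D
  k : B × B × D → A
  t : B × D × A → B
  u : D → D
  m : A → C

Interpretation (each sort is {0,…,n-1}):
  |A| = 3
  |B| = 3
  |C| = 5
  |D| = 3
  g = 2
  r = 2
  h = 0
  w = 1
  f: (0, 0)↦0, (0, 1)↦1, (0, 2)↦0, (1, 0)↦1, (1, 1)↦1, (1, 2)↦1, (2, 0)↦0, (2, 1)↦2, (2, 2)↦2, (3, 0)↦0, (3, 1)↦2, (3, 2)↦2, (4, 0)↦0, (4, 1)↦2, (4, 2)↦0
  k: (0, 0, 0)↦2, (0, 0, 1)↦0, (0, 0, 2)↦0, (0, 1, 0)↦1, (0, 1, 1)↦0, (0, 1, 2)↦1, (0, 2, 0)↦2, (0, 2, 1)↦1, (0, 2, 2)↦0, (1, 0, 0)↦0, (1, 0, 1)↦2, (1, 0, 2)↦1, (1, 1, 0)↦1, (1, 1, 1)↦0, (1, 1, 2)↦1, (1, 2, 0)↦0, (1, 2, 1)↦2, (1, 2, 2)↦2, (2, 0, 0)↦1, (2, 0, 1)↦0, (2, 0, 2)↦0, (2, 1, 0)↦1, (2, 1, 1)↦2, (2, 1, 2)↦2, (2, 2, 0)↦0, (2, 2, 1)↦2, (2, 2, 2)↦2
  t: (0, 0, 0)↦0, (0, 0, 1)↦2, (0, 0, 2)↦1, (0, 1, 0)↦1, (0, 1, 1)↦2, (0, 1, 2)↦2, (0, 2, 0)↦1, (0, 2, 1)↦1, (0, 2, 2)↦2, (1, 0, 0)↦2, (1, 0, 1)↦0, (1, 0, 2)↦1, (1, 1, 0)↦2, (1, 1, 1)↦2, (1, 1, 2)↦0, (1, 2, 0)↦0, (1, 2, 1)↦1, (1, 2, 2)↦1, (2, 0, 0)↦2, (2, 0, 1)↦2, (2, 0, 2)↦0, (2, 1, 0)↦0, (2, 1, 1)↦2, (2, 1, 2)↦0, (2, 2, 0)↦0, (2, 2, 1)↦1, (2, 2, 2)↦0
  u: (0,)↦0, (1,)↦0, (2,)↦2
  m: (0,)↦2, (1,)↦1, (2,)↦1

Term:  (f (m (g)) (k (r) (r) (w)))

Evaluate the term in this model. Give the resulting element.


value = 1

  g = 2
  (m (g)) = m(2,) = 1
  r = 2
  r = 2
  w = 1
  (k (r) (r) (w)) = k(2, 2, 1) = 2
  (f (m (g)) (k (r) (r) (w))) = f(1, 2) = 1


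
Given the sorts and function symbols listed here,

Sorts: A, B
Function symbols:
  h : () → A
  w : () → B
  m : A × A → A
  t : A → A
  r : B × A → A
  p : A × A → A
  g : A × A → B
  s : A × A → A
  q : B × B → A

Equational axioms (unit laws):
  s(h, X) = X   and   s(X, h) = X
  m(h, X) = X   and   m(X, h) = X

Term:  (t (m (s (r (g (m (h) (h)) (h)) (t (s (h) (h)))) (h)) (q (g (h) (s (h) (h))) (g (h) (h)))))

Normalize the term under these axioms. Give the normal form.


1. (t (m (s (r (g (m (h) (h)) (h)) (t (s (h) (h)))) (h)) (q (g (h) (s (h) (h))) (g (h) (h)))))  →  (t (m (r (g (m (h) (h)) (h)) (t (s (h) (h)))) (q (g (h) (s (h) (h))) (g (h) (h)))))
2. (t (m (r (g (m (h) (h)) (h)) (t (s (h) (h)))) (q (g (h) (s (h) (h))) (g (h) (h)))))  →  (t (m (r (g (h) (h)) (t (s (h) (h)))) (q (g (h) (s (h) (h))) (g (h) (h)))))
3. (t (m (r (g (h) (h)) (t (s (h) (h)))) (q (g (h) (s (h) (h))) (g (h) (h)))))  →  (t (m (r (g (h) (h)) (t (h))) (q (g (h) (s (h) (h))) (g (h) (h)))))
4. (t (m (r (g (h) (h)) (t (h))) (q (g (h) (s (h) (h))) (g (h) (h)))))  →  (t (m (r (g (h) (h)) (t (h))) (q (g (h) (h)) (g (h) (h)))))

normal form = (t (m (r (g (h) (h)) (t (h))) (q (g (h) (h)) (g (h) (h)))))


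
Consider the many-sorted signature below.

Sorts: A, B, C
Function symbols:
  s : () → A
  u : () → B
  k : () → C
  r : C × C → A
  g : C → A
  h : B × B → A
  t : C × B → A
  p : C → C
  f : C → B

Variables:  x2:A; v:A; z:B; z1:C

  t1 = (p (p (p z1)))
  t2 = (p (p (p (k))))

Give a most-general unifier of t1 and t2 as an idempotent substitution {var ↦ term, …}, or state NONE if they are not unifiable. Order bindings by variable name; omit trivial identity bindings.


{z1 ↦ (k)}
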